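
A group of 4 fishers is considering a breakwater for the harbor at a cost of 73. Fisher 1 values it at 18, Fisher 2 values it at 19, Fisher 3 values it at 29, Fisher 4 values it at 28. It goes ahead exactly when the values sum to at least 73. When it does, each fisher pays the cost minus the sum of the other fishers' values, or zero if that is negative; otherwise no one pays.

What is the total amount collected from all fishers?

15

Total value 94 ≥ cost 73, so it is built.
Fisher 1: others sum to 76; max(0, 73 - 76) = 0.
Fisher 2: others sum to 75; max(0, 73 - 75) = 0.
Fisher 3: others sum to 65; max(0, 73 - 65) = 8.
Fisher 4: others sum to 66; max(0, 73 - 66) = 7.
Total collected = 0 + 0 + 8 + 7 = 15.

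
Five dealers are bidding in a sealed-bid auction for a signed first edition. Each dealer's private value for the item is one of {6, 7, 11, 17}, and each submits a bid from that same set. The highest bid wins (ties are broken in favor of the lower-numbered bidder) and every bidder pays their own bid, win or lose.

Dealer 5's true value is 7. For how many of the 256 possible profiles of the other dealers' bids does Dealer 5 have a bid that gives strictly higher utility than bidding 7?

Others bid (6, 6, 6, 7): truth gives -7; bid 11 gives -4 > -7. Violating.
Others bid (6, 6, 6, 11): truth gives -7; bid 6 gives -6 > -7. Violating.
Others bid (6, 6, 6, 17): truth gives -7; bid 6 gives -6 > -7. Violating.
Others bid (6, 6, 7, 6): truth gives -7; bid 11 gives -4 > -7. Violating.
Others bid (6, 6, 6, 6): truth gives 0; no alternative beats it.
(Checking all 256 profiles: 255 have a profitable deviation, 1 does not.)

255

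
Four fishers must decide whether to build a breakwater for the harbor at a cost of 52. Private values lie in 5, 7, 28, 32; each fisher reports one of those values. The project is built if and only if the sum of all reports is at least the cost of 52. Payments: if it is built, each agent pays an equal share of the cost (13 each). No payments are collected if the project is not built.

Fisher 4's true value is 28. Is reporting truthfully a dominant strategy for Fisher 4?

No

Consider the case where Fisher 1 reports 7, Fisher 2 reports 7 and Fisher 3 reports 7.
Truthful report 28: project not built, utility 0.
Report 32 instead: project built, pays 13, utility 28 - 13 = 15.
Since 15 > 0, reporting 32 is strictly better here, so truthful reporting is not dominant.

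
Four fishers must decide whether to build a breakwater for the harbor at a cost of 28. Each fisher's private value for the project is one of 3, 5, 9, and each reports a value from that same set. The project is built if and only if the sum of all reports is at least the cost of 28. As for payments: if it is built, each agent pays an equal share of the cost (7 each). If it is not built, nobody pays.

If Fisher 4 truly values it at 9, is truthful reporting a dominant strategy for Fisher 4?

Yes

Check each profile of the others' reports and compare truth against every alternative report.
Others report (3, 9, 9): truth gives 2, best alternative gives 0.
Others report (5, 5, 9): truth gives 2, best alternative gives 0.
Others report (5, 9, 5): truth gives 2, best alternative gives 0.
Others report (9, 3, 9): truth gives 2, best alternative gives 0.
Others report (9, 5, 5): truth gives 2, best alternative gives 0.
Others report (9, 9, 3): truth gives 2, best alternative gives 0.
(Remaining 21 profiles checked similarly; truth is weakly best in each.)
In every case the truthful report is at least as good as any alternative, so it is a dominant strategy.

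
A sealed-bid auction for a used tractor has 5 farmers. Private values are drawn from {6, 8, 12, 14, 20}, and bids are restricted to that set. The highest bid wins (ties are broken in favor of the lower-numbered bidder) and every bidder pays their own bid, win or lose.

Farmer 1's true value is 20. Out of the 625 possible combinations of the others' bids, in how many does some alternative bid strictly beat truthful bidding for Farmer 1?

256

Others bid (6, 6, 6, 6): truth gives 0; bid 6 gives 14 > 0. Violating.
Others bid (6, 6, 6, 8): truth gives 0; bid 8 gives 12 > 0. Violating.
Others bid (6, 6, 6, 12): truth gives 0; bid 12 gives 8 > 0. Violating.
Others bid (6, 6, 6, 14): truth gives 0; bid 14 gives 6 > 0. Violating.
Others bid (6, 6, 6, 20): truth gives 0; no alternative beats it.
Others bid (6, 6, 8, 20): truth gives 0; no alternative beats it.
(Checking all 625 profiles: 256 have a profitable deviation, 369 do not.)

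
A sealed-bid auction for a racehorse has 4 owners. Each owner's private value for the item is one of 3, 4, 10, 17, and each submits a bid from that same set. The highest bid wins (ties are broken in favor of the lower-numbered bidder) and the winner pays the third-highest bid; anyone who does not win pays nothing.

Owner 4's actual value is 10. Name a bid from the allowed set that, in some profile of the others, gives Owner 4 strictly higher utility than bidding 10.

Suppose Owner 1 bids 3, Owner 2 bids 3 and Owner 3 bids 10.
Bid 10: loses, pays 0, utility 0.
Bid 17: wins, pays 3, utility 10 - 3 = 7.
So bidding 17 beats truth here (7 > 0).

17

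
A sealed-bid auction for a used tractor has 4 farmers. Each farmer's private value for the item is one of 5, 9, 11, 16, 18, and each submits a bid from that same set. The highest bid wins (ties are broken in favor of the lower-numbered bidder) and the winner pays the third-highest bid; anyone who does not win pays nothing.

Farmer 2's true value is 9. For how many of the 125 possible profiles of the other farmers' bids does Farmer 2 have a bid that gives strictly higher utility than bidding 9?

Others bid (5, 5, 11): truth gives 0; bid 11 gives 4 > 0. Violating.
Others bid (5, 5, 16): truth gives 0; bid 16 gives 4 > 0. Violating.
Others bid (5, 5, 18): truth gives 0; bid 18 gives 4 > 0. Violating.
Others bid (5, 11, 5): truth gives 0; bid 11 gives 4 > 0. Violating.
Others bid (5, 5, 5): truth gives 4; no alternative beats it.
Others bid (5, 5, 9): truth gives 4; no alternative beats it.
(Checking all 125 profiles: 9 have a profitable deviation, 116 do not.)

9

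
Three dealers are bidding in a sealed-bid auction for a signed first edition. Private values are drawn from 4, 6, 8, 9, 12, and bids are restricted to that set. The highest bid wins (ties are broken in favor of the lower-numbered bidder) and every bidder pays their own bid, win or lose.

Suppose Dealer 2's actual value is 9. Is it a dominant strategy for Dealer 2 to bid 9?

Consider the case where Dealer 1 bids 4 and Dealer 3 bids 4.
Truthful bid 9: wins, pays 9, utility 9 - 9 = 0.
Bid 6 instead: wins, pays 6, utility 9 - 6 = 3.
Since 3 > 0, bidding 6 is strictly better here, so truthful bidding is not dominant.

No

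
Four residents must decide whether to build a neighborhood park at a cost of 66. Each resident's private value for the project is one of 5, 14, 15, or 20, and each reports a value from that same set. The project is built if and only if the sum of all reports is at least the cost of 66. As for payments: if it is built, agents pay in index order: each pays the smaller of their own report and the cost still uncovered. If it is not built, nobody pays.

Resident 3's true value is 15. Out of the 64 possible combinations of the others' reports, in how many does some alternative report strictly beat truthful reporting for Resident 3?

Others report (14, 20, 20): truth gives 0; report 14 gives 1 > 0. Violating.
Others report (15, 20, 20): truth gives 0; report 14 gives 1 > 0. Violating.
Others report (20, 14, 20): truth gives 0; report 14 gives 1 > 0. Violating.
Others report (20, 15, 20): truth gives 0; report 14 gives 1 > 0. Violating.
Others report (5, 5, 5): truth gives 0; no alternative beats it.
Others report (5, 5, 14): truth gives 0; no alternative beats it.
(Checking all 64 profiles: 7 have a profitable deviation, 57 do not.)

7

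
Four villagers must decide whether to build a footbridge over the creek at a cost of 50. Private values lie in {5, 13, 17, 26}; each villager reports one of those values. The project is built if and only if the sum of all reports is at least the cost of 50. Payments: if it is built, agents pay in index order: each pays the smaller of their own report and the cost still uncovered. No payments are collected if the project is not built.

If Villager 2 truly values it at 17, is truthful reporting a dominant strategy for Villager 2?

No

Consider the case where Villager 1 reports 5, Villager 3 reports 13 and Villager 4 reports 26.
Truthful report 17: project built, pays 17, utility 17 - 17 = 0.
Report 13 instead: project built, pays 13, utility 17 - 13 = 4.
Since 4 > 0, reporting 13 is strictly better here, so truthful reporting is not dominant.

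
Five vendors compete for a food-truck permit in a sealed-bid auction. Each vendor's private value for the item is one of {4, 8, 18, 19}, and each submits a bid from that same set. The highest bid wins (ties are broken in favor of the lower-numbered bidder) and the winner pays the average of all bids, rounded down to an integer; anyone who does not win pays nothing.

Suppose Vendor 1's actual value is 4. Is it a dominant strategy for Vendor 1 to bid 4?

Yes

Check each profile of the others' bids and compare truth against every alternative bid.
Others bid (8, 8, 8, 8): truth gives 0, best alternative gives -4.
Others bid (4, 8, 8, 8): truth gives 0, best alternative gives -3.
Others bid (8, 4, 8, 8): truth gives 0, best alternative gives -3.
Others bid (8, 8, 4, 8): truth gives 0, best alternative gives -3.
Others bid (8, 8, 8, 4): truth gives 0, best alternative gives -3.
Others bid (4, 4, 8, 8): truth gives 0, best alternative gives -2.
(Remaining 250 profiles checked similarly; truth is weakly best in each.)
In every case the truthful bid is at least as good as any alternative, so it is a dominant strategy.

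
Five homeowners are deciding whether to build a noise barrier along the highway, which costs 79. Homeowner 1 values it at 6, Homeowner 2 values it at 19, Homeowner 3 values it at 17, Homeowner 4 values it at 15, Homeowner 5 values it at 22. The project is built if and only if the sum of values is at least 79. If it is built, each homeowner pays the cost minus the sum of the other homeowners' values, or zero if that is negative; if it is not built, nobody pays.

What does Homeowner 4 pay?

Total value 79 ≥ cost 79, so the project is built.
The other homeowners' values sum to 64.
Cost minus that sum is 79 - 64 = 15.

15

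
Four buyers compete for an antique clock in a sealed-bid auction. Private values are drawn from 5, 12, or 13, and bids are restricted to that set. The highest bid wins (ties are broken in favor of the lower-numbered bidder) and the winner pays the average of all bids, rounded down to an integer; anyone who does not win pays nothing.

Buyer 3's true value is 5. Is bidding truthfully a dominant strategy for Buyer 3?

Check each profile of the others' bids and compare truth against every alternative bid.
Others bid (5, 5, 12): truth gives 0, best alternative gives -3.
Others bid (5, 5, 5): truth gives 0, best alternative gives -1.
Others bid (5, 5, 13): truth gives 0, best alternative gives 0.
Others bid (5, 12, 5): truth gives 0, best alternative gives 0.
Others bid (5, 12, 12): truth gives 0, best alternative gives 0.
Others bid (5, 12, 13): truth gives 0, best alternative gives 0.
(Remaining 21 profiles checked similarly; truth is weakly best in each.)
In every case the truthful bid is at least as good as any alternative, so it is a dominant strategy.

Yes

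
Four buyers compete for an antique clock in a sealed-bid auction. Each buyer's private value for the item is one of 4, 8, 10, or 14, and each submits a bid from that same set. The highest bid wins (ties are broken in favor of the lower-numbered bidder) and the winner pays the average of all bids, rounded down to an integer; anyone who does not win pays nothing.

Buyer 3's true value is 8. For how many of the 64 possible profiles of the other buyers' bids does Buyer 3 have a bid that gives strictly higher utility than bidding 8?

Others bid (4, 4, 10): truth gives 0; bid 10 gives 1 > 0. Violating.
Others bid (4, 8, 4): truth gives 0; bid 10 gives 2 > 0. Violating.
Others bid (4, 8, 8): truth gives 0; bid 10 gives 1 > 0. Violating.
Others bid (8, 4, 4): truth gives 0; bid 10 gives 2 > 0. Violating.
Others bid (4, 4, 4): truth gives 3; no alternative beats it.
Others bid (4, 4, 8): truth gives 2; no alternative beats it.
(Checking all 64 profiles: 6 have a profitable deviation, 58 do not.)

6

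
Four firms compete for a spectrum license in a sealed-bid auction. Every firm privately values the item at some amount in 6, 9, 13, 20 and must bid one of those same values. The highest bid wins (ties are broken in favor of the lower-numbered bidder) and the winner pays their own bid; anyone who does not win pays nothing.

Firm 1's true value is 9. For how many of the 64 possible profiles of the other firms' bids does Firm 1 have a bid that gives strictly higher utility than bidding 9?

1

Others bid (6, 6, 6): truth gives 0; bid 6 gives 3 > 0. Violating.
Others bid (6, 6, 9): truth gives 0; no alternative beats it.
Others bid (6, 6, 13): truth gives 0; no alternative beats it.
(Checking all 64 profiles: 1 has a profitable deviation, 63 do not.)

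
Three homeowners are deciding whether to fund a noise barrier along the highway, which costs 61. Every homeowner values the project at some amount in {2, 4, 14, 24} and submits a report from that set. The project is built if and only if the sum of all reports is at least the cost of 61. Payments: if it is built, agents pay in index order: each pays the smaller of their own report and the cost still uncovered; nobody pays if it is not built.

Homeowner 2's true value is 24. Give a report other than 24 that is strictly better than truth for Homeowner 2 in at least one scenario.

Suppose Homeowner 1 reports 24 and Homeowner 3 reports 24.
Report 24: project built, pays 24, utility 24 - 24 = 0.
Report 14: project built, pays 14, utility 24 - 14 = 10.
So reporting 14 beats truth here (10 > 0).

14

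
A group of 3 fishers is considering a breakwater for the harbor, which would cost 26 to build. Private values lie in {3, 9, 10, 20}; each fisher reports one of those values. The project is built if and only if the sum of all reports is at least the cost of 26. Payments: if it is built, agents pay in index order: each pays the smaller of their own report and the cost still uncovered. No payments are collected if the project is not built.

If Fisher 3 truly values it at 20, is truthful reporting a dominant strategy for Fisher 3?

Yes

Check each profile of the others' reports and compare truth against every alternative report.
Others report (3, 10): truth gives 7, best alternative gives 0.
Others report (10, 3): truth gives 7, best alternative gives 0.
Others report (3, 9): truth gives 6, best alternative gives 0.
Others report (9, 3): truth gives 6, best alternative gives 0.
Others report (9, 20): truth gives 20, best alternative gives 20.
Others report (10, 20): truth gives 20, best alternative gives 20.
(Remaining 10 profiles checked similarly; truth is weakly best in each.)
In every case the truthful report is at least as good as any alternative, so it is a dominant strategy.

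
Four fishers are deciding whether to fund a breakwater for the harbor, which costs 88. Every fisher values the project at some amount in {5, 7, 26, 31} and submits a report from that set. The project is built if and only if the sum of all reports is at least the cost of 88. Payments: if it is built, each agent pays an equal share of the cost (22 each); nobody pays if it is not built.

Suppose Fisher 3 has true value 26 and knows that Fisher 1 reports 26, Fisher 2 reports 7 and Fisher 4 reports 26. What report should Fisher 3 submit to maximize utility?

31

Report 5: project not built, utility 0.
Report 7: project not built, utility 0.
Report 26: project not built, utility 0.
Report 31: project built, pays 22, utility 26 - 22 = 4.
The best choice is 31 with utility 4.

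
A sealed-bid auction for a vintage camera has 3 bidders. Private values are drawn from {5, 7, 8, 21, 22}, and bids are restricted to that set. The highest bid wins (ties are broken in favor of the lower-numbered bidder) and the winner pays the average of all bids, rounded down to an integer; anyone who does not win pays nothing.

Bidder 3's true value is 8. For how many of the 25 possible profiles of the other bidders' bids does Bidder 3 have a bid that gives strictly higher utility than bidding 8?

Others bid (5, 5): truth gives 2; bid 7 gives 3 > 2. Violating.
Others bid (5, 7): truth gives 2; no alternative beats it.
Others bid (5, 8): truth gives 0; no alternative beats it.
(Checking all 25 profiles: 1 has a profitable deviation, 24 do not.)

1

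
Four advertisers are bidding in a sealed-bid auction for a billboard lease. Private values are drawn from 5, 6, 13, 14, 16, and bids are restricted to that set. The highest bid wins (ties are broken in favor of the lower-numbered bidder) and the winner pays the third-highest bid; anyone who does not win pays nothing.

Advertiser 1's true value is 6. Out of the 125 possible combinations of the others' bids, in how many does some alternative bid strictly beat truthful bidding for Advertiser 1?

Others bid (5, 5, 13): truth gives 0; bid 13 gives 1 > 0. Violating.
Others bid (5, 5, 14): truth gives 0; bid 14 gives 1 > 0. Violating.
Others bid (5, 5, 16): truth gives 0; bid 16 gives 1 > 0. Violating.
Others bid (5, 13, 5): truth gives 0; bid 13 gives 1 > 0. Violating.
Others bid (5, 5, 5): truth gives 1; no alternative beats it.
Others bid (5, 5, 6): truth gives 1; no alternative beats it.
(Checking all 125 profiles: 9 have a profitable deviation, 116 do not.)

9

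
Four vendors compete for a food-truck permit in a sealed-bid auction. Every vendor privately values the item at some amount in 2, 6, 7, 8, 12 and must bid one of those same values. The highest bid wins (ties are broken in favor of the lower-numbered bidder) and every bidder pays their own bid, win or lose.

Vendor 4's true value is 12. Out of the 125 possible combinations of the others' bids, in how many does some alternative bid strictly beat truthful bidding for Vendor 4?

88

Others bid (2, 2, 2): truth gives 0; bid 6 gives 6 > 0. Violating.
Others bid (2, 2, 6): truth gives 0; bid 7 gives 5 > 0. Violating.
Others bid (2, 2, 7): truth gives 0; bid 8 gives 4 > 0. Violating.
Others bid (2, 2, 12): truth gives -12; bid 2 gives -2 > -12. Violating.
Others bid (2, 2, 8): truth gives 0; no alternative beats it.
Others bid (2, 6, 8): truth gives 0; no alternative beats it.
(Checking all 125 profiles: 88 have a profitable deviation, 37 do not.)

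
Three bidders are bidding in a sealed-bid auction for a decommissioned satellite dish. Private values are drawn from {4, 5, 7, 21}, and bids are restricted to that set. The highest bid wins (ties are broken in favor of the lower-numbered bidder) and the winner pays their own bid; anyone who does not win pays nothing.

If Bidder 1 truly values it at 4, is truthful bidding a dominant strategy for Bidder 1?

Check each profile of the others' bids and compare truth against every alternative bid.
Others bid (4, 4): truth gives 0, best alternative gives -1.
Others bid (4, 5): truth gives 0, best alternative gives -1.
Others bid (5, 4): truth gives 0, best alternative gives -1.
Others bid (5, 5): truth gives 0, best alternative gives -1.
Others bid (4, 7): truth gives 0, best alternative gives 0.
Others bid (4, 21): truth gives 0, best alternative gives 0.
(Remaining 10 profiles checked similarly; truth is weakly best in each.)
In every case the truthful bid is at least as good as any alternative, so it is a dominant strategy.

Yes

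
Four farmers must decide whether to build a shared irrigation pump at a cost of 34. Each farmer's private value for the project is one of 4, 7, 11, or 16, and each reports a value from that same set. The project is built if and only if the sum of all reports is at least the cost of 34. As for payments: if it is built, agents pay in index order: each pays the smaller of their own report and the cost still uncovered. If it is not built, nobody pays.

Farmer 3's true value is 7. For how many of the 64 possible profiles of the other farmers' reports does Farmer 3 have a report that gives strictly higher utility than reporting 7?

25

Others report (4, 11, 16): truth gives 0; report 4 gives 3 > 0. Violating.
Others report (4, 16, 11): truth gives 0; report 4 gives 3 > 0. Violating.
Others report (4, 16, 16): truth gives 0; report 4 gives 3 > 0. Violating.
Others report (7, 7, 16): truth gives 0; report 4 gives 3 > 0. Violating.
Others report (4, 4, 4): truth gives 0; no alternative beats it.
Others report (4, 4, 7): truth gives 0; no alternative beats it.
(Checking all 64 profiles: 25 have a profitable deviation, 39 do not.)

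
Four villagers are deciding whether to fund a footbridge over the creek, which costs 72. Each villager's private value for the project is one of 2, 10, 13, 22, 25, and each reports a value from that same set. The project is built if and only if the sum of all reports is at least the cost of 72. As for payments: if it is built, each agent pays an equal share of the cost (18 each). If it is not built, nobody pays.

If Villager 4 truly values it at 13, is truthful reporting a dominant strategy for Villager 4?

Consider the case where Villager 1 reports 10, Villager 2 reports 25 and Villager 3 reports 25.
Truthful report 13: project built, pays 18, utility 13 - 18 = -5.
Report 2 instead: project not built, utility 0.
Since 0 > -5, reporting 2 is strictly better here, so truthful reporting is not dominant.

No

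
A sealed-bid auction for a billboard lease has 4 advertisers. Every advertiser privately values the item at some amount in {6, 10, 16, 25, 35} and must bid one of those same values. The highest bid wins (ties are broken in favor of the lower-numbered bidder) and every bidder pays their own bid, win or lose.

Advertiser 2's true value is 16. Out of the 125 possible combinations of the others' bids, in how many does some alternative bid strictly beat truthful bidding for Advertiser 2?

111

Others bid (6, 6, 6): truth gives 0; bid 10 gives 6 > 0. Violating.
Others bid (6, 6, 10): truth gives 0; bid 10 gives 6 > 0. Violating.
Others bid (6, 6, 25): truth gives -16; bid 6 gives -6 > -16. Violating.
Others bid (6, 6, 35): truth gives -16; bid 6 gives -6 > -16. Violating.
Others bid (6, 6, 16): truth gives 0; no alternative beats it.
Others bid (6, 10, 16): truth gives 0; no alternative beats it.
(Checking all 125 profiles: 111 have a profitable deviation, 14 do not.)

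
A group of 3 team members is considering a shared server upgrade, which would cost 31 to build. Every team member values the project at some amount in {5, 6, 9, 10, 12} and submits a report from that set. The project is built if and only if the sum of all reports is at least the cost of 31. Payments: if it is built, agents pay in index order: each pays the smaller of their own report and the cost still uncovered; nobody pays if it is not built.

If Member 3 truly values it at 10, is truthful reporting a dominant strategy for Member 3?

Check each profile of the others' reports and compare truth against every alternative report.
Others report (12, 12): truth gives 3, best alternative gives 3.
Others report (10, 12): truth gives 1, best alternative gives 1.
Others report (12, 10): truth gives 1, best alternative gives 1.
Others report (5, 5): truth gives 0, best alternative gives 0.
Others report (5, 6): truth gives 0, best alternative gives 0.
Others report (5, 9): truth gives 0, best alternative gives 0.
(Remaining 19 profiles checked similarly; truth is weakly best in each.)
In every case the truthful report is at least as good as any alternative, so it is a dominant strategy.

Yes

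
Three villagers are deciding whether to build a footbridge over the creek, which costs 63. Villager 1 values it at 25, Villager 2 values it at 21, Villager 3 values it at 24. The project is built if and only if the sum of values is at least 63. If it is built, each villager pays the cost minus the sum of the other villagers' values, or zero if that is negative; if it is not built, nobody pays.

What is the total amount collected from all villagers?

Total value 70 ≥ cost 63, so it is built.
Villager 1: others sum to 45; max(0, 63 - 45) = 18.
Villager 2: others sum to 49; max(0, 63 - 49) = 14.
Villager 3: others sum to 46; max(0, 63 - 46) = 17.
Total collected = 18 + 14 + 17 = 49.

49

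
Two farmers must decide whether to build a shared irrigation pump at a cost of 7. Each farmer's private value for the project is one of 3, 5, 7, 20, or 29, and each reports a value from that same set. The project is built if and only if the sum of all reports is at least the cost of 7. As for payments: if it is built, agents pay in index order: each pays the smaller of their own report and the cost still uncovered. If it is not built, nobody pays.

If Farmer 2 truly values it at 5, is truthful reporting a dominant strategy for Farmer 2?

Check each profile of the others' reports and compare truth against every alternative report.
Others report (7): truth gives 5, best alternative gives 5.
Others report (20): truth gives 5, best alternative gives 5.
Others report (29): truth gives 5, best alternative gives 5.
Others report (5): truth gives 3, best alternative gives 3.
Others report (3): truth gives 1, best alternative gives 1.
In every case the truthful report is at least as good as any alternative, so it is a dominant strategy.

Yes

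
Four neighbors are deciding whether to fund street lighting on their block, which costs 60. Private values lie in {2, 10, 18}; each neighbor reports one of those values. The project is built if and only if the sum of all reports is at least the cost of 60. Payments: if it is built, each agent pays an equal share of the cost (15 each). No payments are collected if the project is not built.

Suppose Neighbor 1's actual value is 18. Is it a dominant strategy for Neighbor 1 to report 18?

Yes

Check each profile of the others' reports and compare truth against every alternative report.
Others report (10, 18, 18): truth gives 3, best alternative gives 0.
Others report (18, 10, 18): truth gives 3, best alternative gives 0.
Others report (18, 18, 10): truth gives 3, best alternative gives 0.
Others report (18, 18, 18): truth gives 3, best alternative gives 3.
Others report (2, 2, 2): truth gives 0, best alternative gives 0.
Others report (2, 2, 10): truth gives 0, best alternative gives 0.
(Remaining 21 profiles checked similarly; truth is weakly best in each.)
In every case the truthful report is at least as good as any alternative, so it is a dominant strategy.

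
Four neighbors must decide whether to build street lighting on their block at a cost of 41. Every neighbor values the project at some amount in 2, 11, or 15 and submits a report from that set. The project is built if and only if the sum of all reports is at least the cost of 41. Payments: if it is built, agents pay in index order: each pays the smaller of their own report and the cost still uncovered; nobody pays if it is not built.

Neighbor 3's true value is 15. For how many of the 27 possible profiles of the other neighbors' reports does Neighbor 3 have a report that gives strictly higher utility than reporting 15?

Others report (2, 15, 15): truth gives 0; report 11 gives 4 > 0. Violating.
Others report (11, 11, 11): truth gives 0; report 11 gives 4 > 0. Violating.
Others report (11, 11, 15): truth gives 0; report 11 gives 4 > 0. Violating.
Others report (11, 15, 11): truth gives 0; report 11 gives 4 > 0. Violating.
Others report (2, 2, 2): truth gives 0; no alternative beats it.
Others report (2, 2, 11): truth gives 0; no alternative beats it.
(Checking all 27 profiles: 10 have a profitable deviation, 17 do not.)

10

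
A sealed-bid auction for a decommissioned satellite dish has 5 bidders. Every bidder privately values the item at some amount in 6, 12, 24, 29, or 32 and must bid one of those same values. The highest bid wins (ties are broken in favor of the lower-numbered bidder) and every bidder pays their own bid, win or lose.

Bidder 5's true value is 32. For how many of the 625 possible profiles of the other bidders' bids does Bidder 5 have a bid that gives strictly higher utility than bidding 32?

450

Others bid (6, 6, 6, 6): truth gives 0; bid 12 gives 20 > 0. Violating.
Others bid (6, 6, 6, 12): truth gives 0; bid 24 gives 8 > 0. Violating.
Others bid (6, 6, 6, 24): truth gives 0; bid 29 gives 3 > 0. Violating.
Others bid (6, 6, 6, 32): truth gives -32; bid 6 gives -6 > -32. Violating.
Others bid (6, 6, 6, 29): truth gives 0; no alternative beats it.
Others bid (6, 6, 12, 29): truth gives 0; no alternative beats it.
(Checking all 625 profiles: 450 have a profitable deviation, 175 do not.)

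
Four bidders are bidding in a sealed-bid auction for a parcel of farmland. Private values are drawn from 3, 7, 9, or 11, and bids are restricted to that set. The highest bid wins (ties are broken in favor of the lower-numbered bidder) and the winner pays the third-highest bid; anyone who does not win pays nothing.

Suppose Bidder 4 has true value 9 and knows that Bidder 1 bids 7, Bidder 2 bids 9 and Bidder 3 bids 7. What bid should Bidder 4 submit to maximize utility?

11

Bid 3: loses, pays 0, utility 0.
Bid 7: loses, pays 0, utility 0.
Bid 9: loses, pays 0, utility 0.
Bid 11: wins, pays 7, utility 9 - 7 = 2.
The best choice is 11 with utility 2.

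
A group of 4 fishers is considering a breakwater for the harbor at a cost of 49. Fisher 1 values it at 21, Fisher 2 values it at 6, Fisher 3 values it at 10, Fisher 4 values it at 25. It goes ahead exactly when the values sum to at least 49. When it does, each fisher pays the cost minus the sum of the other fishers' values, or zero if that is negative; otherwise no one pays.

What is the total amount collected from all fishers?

20

Total value 62 ≥ cost 49, so it is built.
Fisher 1: others sum to 41; max(0, 49 - 41) = 8.
Fisher 2: others sum to 56; max(0, 49 - 56) = 0.
Fisher 3: others sum to 52; max(0, 49 - 52) = 0.
Fisher 4: others sum to 37; max(0, 49 - 37) = 12.
Total collected = 8 + 0 + 0 + 12 = 20.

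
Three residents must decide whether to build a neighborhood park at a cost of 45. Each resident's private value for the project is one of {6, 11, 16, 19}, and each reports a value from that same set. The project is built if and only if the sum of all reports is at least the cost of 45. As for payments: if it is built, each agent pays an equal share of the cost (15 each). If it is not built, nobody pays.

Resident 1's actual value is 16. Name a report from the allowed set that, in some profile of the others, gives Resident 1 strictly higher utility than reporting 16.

19

Suppose Resident 2 reports 11 and Resident 3 reports 16.
Report 16: project not built, utility 0.
Report 19: project built, pays 15, utility 16 - 15 = 1.
So reporting 19 beats truth here (1 > 0).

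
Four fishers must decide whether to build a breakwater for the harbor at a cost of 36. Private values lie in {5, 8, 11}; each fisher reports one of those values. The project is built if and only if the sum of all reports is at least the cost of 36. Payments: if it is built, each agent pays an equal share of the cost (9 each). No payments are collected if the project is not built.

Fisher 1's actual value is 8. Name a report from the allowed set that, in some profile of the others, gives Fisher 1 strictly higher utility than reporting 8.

5

Suppose Fisher 2 reports 8, Fisher 3 reports 11 and Fisher 4 reports 11.
Report 8: project built, pays 9, utility 8 - 9 = -1.
Report 5: project not built, utility 0.
So reporting 5 beats truth here (0 > -1).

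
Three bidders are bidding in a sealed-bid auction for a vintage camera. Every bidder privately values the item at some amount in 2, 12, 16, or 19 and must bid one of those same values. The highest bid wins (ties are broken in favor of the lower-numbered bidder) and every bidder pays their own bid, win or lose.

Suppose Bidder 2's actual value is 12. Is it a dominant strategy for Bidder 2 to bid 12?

No

Consider the case where Bidder 1 bids 2 and Bidder 3 bids 16.
Truthful bid 12: loses but pays 12, utility -12.
Bid 2 instead: loses but pays 2, utility -2.
Since -2 > -12, bidding 2 is strictly better here, so truthful bidding is not dominant.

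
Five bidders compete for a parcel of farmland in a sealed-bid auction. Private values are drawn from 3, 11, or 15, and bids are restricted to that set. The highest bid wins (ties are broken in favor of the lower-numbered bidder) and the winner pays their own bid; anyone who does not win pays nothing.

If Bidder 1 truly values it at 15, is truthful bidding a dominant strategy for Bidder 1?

No

Consider the case where Bidder 2 bids 3, Bidder 3 bids 3, Bidder 4 bids 3 and Bidder 5 bids 3.
Truthful bid 15: wins, pays 15, utility 15 - 15 = 0.
Bid 3 instead: wins, pays 3, utility 15 - 3 = 12.
Since 12 > 0, bidding 3 is strictly better here, so truthful bidding is not dominant.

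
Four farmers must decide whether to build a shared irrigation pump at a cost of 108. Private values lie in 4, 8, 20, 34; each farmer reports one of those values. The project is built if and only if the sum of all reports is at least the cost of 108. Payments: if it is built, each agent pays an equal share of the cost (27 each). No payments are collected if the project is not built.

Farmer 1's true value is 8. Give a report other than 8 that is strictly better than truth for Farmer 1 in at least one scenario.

Suppose Farmer 2 reports 34, Farmer 3 reports 34 and Farmer 4 reports 34.
Report 8: project built, pays 27, utility 8 - 27 = -19.
Report 4: project not built, utility 0.
So reporting 4 beats truth here (0 > -19).

4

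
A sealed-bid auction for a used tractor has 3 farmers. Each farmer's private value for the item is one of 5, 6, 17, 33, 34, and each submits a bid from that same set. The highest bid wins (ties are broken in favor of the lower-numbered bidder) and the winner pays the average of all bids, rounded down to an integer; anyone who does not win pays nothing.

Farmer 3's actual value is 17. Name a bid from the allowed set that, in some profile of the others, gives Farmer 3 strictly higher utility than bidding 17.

Suppose Farmer 1 bids 5 and Farmer 2 bids 5.
Bid 17: wins, pays 9, utility 17 - 9 = 8.
Bid 6: wins, pays 5, utility 17 - 5 = 12.
So bidding 6 beats truth here (12 > 8).

6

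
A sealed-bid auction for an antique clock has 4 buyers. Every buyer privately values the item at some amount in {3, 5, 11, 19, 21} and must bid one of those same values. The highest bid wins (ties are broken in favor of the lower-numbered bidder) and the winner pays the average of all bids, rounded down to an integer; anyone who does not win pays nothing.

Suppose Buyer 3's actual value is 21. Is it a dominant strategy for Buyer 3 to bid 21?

No

Consider the case where Buyer 1 bids 3, Buyer 2 bids 3 and Buyer 4 bids 3.
Truthful bid 21: wins, pays 7, utility 21 - 7 = 14.
Bid 5 instead: wins, pays 3, utility 21 - 3 = 18.
Since 18 > 14, bidding 5 is strictly better here, so truthful bidding is not dominant.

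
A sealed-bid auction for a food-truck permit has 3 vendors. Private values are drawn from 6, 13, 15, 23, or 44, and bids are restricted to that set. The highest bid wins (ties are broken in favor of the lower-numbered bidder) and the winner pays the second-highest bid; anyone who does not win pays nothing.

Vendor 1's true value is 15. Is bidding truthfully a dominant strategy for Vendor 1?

Yes

Check each profile of the others' bids and compare truth against every alternative bid.
Others bid (6, 6): truth gives 9, best alternative gives 9.
Others bid (6, 13): truth gives 2, best alternative gives 2.
Others bid (13, 6): truth gives 2, best alternative gives 2.
Others bid (13, 13): truth gives 2, best alternative gives 2.
Others bid (6, 15): truth gives 0, best alternative gives 0.
Others bid (6, 23): truth gives 0, best alternative gives 0.
(Remaining 19 profiles checked similarly; truth is weakly best in each.)
In every case the truthful bid is at least as good as any alternative, so it is a dominant strategy.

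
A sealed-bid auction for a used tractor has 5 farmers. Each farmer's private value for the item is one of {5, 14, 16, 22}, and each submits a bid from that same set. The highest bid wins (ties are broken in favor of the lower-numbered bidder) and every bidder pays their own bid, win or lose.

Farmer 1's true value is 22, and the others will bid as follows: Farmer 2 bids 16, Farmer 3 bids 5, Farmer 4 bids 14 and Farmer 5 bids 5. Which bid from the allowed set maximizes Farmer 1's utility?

Bid 5: loses but pays 5, utility -5.
Bid 14: loses but pays 14, utility -14.
Bid 16: wins, pays 16, utility 22 - 16 = 6.
Bid 22: wins, pays 22, utility 22 - 22 = 0.
The best choice is 16 with utility 6.

16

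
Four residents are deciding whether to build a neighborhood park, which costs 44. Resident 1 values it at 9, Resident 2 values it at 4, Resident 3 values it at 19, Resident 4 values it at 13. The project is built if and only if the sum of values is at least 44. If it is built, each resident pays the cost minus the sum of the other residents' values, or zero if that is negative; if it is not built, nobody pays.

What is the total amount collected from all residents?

Total value 45 ≥ cost 44, so it is built.
Resident 1: others sum to 36; max(0, 44 - 36) = 8.
Resident 2: others sum to 41; max(0, 44 - 41) = 3.
Resident 3: others sum to 26; max(0, 44 - 26) = 18.
Resident 4: others sum to 32; max(0, 44 - 32) = 12.
Total collected = 8 + 3 + 18 + 12 = 41.

41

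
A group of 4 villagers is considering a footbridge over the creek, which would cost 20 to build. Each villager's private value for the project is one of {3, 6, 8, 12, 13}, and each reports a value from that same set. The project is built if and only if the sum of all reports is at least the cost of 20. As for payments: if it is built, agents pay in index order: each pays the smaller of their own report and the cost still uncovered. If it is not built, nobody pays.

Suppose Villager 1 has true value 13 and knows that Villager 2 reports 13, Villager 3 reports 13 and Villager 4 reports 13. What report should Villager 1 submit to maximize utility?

3

Report 3: project built, pays 3, utility 13 - 3 = 10.
Report 6: project built, pays 6, utility 13 - 6 = 7.
Report 8: project built, pays 8, utility 13 - 8 = 5.
Report 12: project built, pays 12, utility 13 - 12 = 1.
Report 13: project built, pays 13, utility 13 - 13 = 0.
The best choice is 3 with utility 10.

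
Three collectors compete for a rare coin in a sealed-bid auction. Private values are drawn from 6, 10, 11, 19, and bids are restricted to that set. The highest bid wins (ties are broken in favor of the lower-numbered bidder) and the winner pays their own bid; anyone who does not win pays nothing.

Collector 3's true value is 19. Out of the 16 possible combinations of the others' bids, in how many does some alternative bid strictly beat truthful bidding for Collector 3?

Others bid (6, 6): truth gives 0; bid 10 gives 9 > 0. Violating.
Others bid (6, 10): truth gives 0; bid 11 gives 8 > 0. Violating.
Others bid (10, 6): truth gives 0; bid 11 gives 8 > 0. Violating.
Others bid (10, 10): truth gives 0; bid 11 gives 8 > 0. Violating.
Others bid (6, 11): truth gives 0; no alternative beats it.
Others bid (6, 19): truth gives 0; no alternative beats it.
(Checking all 16 profiles: 4 have a profitable deviation, 12 do not.)

4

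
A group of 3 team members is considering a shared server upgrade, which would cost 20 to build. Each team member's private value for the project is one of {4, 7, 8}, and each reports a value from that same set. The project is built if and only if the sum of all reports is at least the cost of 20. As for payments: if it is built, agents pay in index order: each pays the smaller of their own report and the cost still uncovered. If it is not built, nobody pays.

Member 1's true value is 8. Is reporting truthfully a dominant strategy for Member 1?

No

Consider the case where Member 2 reports 7 and Member 3 reports 7.
Truthful report 8: project built, pays 8, utility 8 - 8 = 0.
Report 7 instead: project built, pays 7, utility 8 - 7 = 1.
Since 1 > 0, reporting 7 is strictly better here, so truthful reporting is not dominant.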